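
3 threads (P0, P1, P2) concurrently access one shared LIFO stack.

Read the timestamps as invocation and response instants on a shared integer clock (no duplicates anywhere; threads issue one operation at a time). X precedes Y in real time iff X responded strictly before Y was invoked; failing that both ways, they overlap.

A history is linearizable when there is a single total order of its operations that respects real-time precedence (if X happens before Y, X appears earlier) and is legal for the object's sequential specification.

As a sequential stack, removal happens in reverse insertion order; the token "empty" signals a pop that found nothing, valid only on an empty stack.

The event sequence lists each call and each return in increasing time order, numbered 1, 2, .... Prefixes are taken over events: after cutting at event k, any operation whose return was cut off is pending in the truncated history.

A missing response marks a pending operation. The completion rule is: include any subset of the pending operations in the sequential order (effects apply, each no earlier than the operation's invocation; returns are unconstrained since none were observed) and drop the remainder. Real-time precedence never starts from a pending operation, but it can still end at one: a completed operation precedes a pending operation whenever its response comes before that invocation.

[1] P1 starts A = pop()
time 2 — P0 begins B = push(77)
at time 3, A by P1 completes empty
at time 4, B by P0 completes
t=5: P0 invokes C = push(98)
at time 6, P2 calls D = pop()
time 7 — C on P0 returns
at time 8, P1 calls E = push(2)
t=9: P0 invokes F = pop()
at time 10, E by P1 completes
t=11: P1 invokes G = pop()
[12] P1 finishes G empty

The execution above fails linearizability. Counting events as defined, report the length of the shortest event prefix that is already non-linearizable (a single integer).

one valid order for events 1..11 is A, B, C, D, E:
1. A pop() → empty, leaving stack <>
2. B push(77), leaving stack <77>
3. C push(98), leaving stack <77,98>
4. D pop() (pending, included), leaving stack <77>
5. E push(2), leaving stack <77,2>
adding event 12 (G responds at 12) leaves no legal real-time order
including or dropping the 2 pending operations (D, F) in any combination fails
take A, B, C, E, G (pending dropped): step 5 already fails, because G pop() → empty cannot occur there
take B, A, C, E, G (pending dropped): step 2 already fails, because A pop() → empty cannot occur there

12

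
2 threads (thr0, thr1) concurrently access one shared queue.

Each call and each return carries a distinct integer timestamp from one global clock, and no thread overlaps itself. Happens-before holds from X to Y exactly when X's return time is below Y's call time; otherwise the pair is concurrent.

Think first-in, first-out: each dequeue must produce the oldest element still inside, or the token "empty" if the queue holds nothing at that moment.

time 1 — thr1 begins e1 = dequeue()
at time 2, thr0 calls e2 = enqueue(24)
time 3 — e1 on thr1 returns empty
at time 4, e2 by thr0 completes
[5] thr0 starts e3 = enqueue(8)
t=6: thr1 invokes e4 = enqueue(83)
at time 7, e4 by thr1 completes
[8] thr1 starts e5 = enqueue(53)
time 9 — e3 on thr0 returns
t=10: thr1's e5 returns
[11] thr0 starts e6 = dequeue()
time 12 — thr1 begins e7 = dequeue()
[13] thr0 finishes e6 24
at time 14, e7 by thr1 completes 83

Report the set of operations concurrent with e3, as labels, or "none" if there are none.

e4, e5

e3 spans [5,9]: anything still running between times 5 and 9 counts as concurrent
e1 [1,3]: before
e2 [2,4]: before
e4 [6,7]: concurrent
e5 [8,10]: concurrent
e6 [11,13]: after
e7 [12,14]: after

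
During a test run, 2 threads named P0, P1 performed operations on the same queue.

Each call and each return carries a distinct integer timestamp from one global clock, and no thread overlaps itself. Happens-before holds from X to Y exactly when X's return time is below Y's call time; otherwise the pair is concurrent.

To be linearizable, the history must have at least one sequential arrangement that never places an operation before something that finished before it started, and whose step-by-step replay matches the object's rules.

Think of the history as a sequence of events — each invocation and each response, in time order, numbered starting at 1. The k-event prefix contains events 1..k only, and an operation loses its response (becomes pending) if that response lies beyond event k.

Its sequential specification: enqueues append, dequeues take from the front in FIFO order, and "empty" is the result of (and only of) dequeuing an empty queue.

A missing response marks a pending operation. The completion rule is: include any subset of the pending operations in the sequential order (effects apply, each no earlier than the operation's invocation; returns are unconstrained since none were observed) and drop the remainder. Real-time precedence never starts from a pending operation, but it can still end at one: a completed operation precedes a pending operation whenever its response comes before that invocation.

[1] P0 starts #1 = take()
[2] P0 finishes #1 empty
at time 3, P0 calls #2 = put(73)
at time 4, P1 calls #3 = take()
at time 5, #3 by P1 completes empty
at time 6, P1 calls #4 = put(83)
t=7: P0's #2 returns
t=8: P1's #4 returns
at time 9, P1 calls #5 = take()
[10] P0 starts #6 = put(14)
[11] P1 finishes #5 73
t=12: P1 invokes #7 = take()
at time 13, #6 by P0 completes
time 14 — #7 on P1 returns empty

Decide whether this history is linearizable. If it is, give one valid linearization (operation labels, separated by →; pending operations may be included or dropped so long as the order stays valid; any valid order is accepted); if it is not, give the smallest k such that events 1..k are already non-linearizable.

not linearizable — minimal violating prefix: 14 events

the violation lands at event 14, #7's response at time 14: events 1..13 linearize, events 1..14 do not
real-time-consistent orders of the 7 completed operations: 9 — all fail the queue replay
one such order, #1, #2, #3, #4, #5, #6, #7, breaks at step 3 where #3 take() → empty is illegal
one such order, #1, #2, #3, #4, #5, #7, #6, breaks at step 3 where #3 take() → empty is illegal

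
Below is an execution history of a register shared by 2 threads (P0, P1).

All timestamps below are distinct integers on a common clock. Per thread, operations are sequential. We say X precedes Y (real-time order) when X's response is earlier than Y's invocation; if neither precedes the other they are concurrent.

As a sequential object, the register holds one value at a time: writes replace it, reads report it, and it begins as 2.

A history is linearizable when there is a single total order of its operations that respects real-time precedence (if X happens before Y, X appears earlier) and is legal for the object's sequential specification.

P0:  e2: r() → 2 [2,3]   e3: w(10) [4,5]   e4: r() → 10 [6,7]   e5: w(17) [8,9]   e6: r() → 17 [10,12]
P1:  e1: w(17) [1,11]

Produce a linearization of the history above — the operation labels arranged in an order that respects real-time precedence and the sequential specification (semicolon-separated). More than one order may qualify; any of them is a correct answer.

e2; e1; e3; e4; e5; e6

after step 1 (e2 r() → 2): value 2
after step 2 (e1 w(17)): value 17
after step 3 (e3 w(10)): value 10
after step 4 (e4 r() → 10): value 10
after step 5 (e5 w(17)): value 17
after step 6 (e6 r() → 17): value 17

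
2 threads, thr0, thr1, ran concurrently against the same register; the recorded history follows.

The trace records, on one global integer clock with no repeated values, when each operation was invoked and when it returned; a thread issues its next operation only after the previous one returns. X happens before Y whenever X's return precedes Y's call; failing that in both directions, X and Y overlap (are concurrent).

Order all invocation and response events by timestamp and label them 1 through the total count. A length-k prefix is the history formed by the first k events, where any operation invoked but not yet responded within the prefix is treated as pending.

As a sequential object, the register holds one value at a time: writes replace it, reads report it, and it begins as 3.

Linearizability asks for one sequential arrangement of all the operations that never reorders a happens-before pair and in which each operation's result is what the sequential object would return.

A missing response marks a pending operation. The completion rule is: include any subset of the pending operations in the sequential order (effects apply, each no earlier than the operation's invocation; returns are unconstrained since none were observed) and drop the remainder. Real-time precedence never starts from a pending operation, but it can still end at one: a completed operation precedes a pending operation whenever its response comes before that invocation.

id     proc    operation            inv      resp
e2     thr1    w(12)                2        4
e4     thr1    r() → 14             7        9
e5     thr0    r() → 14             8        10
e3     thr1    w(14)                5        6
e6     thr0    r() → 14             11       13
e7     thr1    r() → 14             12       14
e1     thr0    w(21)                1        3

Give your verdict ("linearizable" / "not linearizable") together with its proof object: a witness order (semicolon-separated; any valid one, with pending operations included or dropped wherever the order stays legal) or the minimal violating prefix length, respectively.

1. e1 w(21), leaving value 21
2. e2 w(12), leaving value 12
3. e3 w(14), leaving value 14
4. e4 r() → 14, leaving value 14
5. e5 r() → 14, leaving value 14
6. e6 r() → 14, leaving value 14
7. e7 r() → 14, leaving value 14

linearizable — witness: e1; e2; e3; e4; e5; e6; e7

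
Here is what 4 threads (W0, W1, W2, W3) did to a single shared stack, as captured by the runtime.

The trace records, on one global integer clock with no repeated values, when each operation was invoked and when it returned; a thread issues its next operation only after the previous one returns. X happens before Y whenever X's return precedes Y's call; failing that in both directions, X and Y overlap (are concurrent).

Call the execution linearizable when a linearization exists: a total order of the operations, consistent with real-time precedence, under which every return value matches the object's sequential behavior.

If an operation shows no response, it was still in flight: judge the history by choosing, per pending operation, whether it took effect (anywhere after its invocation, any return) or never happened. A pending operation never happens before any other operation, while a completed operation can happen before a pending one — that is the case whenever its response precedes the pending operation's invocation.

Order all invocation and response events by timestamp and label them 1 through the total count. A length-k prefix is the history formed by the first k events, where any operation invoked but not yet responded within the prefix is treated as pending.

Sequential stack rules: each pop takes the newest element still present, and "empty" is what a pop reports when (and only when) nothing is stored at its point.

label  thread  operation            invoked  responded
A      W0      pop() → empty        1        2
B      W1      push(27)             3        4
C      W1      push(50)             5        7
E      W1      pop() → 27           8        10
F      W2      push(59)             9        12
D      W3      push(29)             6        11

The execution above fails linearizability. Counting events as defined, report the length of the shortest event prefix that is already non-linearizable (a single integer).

one valid order for events 1..9 is A, B, C:
after step 1 (A pop() → empty): stack <>
after step 2 (B push(27)): stack <27>
after step 3 (C push(50)): stack <27,50>
include event 10 — E responding at 10 — and every candidate order breaks
include/drop combinations of the 2 pending operations (D, F) were all tried; none helps
for example A, B, C, E (pending dropped) fails at step 4: E pop() → 27 is not legal there

10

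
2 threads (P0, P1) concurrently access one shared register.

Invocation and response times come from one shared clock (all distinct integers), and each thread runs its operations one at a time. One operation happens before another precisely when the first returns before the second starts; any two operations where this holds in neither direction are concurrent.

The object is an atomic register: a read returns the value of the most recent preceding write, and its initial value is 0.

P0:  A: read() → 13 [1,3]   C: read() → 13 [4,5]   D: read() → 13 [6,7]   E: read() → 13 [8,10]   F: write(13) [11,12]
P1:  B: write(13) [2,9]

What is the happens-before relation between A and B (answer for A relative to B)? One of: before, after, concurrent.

concurrent

A spans [1,3], B spans [2,9]
the intervals overlap in both directions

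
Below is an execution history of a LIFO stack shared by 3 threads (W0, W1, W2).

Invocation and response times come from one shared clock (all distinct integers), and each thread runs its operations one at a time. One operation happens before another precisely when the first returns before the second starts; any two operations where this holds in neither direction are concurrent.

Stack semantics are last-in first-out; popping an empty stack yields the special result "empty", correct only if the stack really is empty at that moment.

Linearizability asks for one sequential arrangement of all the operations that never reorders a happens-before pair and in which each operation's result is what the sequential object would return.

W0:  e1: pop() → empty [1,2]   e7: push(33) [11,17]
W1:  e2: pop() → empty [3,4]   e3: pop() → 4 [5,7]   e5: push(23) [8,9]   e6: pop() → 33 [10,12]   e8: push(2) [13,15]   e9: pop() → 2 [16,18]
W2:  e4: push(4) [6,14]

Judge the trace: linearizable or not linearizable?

linearizable

a witness: e1, e2, e4, e3, e5, e7, e6, e8, e9
step 1: e1 pop() → empty — stack <>
step 2: e2 pop() → empty — stack <>
step 3: e4 push(4) — stack <4>
step 4: e3 pop() → 4 — stack <>
step 5: e5 push(23) — stack <23>
step 6: e7 push(33) — stack <23,33>
step 7: e6 pop() → 33 — stack <23>
step 8: e8 push(2) — stack <23,2>
step 9: e9 pop() → 2 — stack <23>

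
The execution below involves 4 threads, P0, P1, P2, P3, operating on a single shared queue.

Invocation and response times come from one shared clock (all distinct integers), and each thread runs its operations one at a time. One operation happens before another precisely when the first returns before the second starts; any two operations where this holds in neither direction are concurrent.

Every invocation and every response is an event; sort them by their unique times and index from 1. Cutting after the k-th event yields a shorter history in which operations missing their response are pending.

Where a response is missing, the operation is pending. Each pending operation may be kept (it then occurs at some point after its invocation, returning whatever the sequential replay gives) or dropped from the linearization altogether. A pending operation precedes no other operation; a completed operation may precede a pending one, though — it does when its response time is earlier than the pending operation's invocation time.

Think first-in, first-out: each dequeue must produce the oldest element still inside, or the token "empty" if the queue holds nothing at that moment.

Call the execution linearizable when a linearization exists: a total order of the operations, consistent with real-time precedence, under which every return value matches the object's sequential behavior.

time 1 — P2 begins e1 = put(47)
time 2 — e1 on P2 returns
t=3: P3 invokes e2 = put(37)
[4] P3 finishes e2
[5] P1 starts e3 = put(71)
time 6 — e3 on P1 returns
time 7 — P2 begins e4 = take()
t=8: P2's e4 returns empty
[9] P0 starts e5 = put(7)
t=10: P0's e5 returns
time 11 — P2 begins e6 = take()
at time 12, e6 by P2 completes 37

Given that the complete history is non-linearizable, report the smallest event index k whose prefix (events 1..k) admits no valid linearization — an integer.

events 1..7 are linearizable; a witness order is e1, e2, e3:
1. e1 put(47), leaving queue <47>
2. e2 put(37), leaving queue <47,37>
3. e3 put(71), leaving queue <47,37,71>
event 8 — e4's response, time 8 — after it, nothing linearizes
take e1, e2, e3, e4: step 4 already fails, because e4 take() → empty cannot occur there

8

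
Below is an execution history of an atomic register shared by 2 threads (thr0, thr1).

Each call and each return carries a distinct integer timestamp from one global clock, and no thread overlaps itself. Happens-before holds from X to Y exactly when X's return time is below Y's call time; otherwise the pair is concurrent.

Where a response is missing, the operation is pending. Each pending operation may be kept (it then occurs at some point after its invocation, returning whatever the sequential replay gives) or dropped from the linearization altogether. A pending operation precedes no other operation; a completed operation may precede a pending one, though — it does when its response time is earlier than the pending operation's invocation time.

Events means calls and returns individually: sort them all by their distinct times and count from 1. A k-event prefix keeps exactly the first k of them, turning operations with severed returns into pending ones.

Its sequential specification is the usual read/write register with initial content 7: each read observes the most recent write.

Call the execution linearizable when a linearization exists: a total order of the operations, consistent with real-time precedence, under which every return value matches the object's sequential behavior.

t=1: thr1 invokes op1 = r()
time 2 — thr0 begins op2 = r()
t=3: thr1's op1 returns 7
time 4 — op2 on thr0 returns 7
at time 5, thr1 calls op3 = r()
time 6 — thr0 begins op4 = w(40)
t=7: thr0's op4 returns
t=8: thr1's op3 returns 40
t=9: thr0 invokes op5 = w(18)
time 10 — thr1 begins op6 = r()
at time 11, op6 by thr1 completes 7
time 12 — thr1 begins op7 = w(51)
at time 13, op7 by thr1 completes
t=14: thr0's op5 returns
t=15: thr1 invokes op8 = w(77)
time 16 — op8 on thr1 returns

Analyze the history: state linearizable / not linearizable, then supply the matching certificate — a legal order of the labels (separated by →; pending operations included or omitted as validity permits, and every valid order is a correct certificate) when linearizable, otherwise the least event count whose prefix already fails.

already the first 11 events (up to op6's response at time 11) admit no linearization; the first 10 still do
5 completed operations, 4 real-time-consistent orders — every atomic register replay fails
every completion of the 1 pending operation (op5) was checked; none linearizes
take op1, op2, op3, op4, op6 (pending dropped): step 3 already fails, because op3 r() → 40 cannot occur there
take op1, op2, op4, op3, op6 (pending dropped): step 5 already fails, because op6 r() → 7 cannot occur there

not linearizable — minimal violating prefix: 11 events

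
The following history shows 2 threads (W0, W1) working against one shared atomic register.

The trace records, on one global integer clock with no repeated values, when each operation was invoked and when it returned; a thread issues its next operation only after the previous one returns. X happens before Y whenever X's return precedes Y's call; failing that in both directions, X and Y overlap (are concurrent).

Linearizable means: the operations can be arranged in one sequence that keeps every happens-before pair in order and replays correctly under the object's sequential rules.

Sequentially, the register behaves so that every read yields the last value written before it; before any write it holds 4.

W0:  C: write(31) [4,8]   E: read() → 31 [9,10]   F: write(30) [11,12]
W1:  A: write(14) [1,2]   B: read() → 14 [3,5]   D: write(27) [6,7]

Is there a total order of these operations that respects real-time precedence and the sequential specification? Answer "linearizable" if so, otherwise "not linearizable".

linearizable

one valid linearization: A, B, D, C, E, F
1. A write(14), leaving value 14
2. B read() → 14, leaving value 14
3. D write(27), leaving value 27
4. C write(31), leaving value 31
5. E read() → 31, leaving value 31
6. F write(30), leaving value 30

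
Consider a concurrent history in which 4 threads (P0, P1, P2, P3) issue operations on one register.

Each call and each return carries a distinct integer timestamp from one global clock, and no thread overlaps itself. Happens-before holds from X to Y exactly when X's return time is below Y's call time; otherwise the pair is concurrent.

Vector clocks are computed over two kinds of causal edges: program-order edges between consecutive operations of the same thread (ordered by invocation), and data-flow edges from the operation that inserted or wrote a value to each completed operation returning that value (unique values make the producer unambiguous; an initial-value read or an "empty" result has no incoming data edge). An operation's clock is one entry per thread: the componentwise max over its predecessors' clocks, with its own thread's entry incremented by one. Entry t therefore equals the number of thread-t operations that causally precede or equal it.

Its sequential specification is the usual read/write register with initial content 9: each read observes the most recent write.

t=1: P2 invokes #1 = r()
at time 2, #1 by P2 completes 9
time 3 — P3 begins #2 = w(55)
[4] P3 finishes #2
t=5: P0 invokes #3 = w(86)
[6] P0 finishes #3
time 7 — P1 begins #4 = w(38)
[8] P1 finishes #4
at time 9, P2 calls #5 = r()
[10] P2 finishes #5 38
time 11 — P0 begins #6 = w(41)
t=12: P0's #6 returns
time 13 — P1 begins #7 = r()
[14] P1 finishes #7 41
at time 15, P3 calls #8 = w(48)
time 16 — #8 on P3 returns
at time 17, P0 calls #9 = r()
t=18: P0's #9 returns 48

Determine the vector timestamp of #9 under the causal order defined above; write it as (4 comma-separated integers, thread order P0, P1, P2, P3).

#2, invoked 3, has no incoming edges; only P3's bump applies → (0, 0, 0, 1)
#1, invoked 1, has no incoming edges; only P2's bump applies → (0, 0, 1, 0)
#4, invoked 7, has no incoming edges; only P1's bump applies → (0, 1, 0, 0)
#3, invoked 5, has no incoming edges; only P0's bump applies → (1, 0, 0, 0)
#8, invoked 15, takes VC(#2)=(0, 0, 0, 1) under max, adds 1 for P3 → (0, 0, 0, 2)
#6, invoked 11, takes VC(#3)=(1, 0, 0, 0) under max, adds 1 for P0 → (2, 0, 0, 0)
#5, invoked 9, takes VC(#1)=(0, 0, 1, 0), VC(#4)=(0, 1, 0, 0) under max, adds 1 for P2 → (0, 1, 2, 0)
#7, invoked 13, takes VC(#4)=(0, 1, 0, 0), VC(#6)=(2, 0, 0, 0) under max, adds 1 for P1 → (2, 2, 0, 0)
#9, invoked 17, takes VC(#6)=(2, 0, 0, 0), VC(#8)=(0, 0, 0, 2) under max, adds 1 for P0 → (3, 0, 0, 2)
target: VC(#9) = (3, 0, 0, 2)

(3, 0, 0, 2)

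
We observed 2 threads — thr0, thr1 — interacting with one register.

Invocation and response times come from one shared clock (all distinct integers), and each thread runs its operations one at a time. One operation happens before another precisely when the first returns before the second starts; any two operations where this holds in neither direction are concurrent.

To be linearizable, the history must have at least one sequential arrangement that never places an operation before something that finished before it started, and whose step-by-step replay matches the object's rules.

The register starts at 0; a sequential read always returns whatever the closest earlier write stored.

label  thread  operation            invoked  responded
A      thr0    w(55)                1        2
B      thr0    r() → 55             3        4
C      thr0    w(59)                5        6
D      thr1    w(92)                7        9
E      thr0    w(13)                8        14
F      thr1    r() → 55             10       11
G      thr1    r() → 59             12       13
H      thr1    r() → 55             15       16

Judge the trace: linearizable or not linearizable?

events 1..10 are fine; event 11 — the response of F at time 11 — makes the prefix non-linearizable
the completed operations (5 total) allow one real-time order; the register replay rejects it
no completion choice of the 1 pending operation (E) rescues it — every subset was tried
take A, B, C, D, F (pending dropped): step 5 already fails, because F r() → 55 cannot occur there

not linearizable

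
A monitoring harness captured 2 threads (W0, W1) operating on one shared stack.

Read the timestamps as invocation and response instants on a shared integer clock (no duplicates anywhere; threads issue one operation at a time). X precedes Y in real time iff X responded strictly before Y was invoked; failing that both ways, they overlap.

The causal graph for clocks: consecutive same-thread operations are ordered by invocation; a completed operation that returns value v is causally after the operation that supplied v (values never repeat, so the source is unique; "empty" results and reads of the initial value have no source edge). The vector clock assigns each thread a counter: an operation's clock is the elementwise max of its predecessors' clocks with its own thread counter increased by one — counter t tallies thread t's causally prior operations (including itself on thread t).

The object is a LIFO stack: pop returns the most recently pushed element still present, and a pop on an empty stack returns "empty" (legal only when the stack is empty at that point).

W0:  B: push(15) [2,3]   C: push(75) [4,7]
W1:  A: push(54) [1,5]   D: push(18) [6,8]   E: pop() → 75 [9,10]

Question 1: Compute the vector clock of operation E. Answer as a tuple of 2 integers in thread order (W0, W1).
Answer: (2, 3)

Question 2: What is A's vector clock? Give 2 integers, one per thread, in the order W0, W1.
Answer: (0, 1)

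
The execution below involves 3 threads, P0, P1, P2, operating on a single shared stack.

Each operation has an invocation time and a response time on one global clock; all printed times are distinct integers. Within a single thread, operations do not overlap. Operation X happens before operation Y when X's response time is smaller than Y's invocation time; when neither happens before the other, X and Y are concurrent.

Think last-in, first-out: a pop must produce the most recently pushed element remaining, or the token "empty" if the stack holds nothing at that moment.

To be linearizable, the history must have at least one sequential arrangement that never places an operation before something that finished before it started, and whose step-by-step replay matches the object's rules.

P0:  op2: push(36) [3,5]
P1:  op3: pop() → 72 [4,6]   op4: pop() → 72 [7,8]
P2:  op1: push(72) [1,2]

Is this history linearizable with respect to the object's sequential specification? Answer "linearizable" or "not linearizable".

cut after 7 events: linearizable; cut after 8 events (op4 responds, time 8): not linearizable
2 orders of the 4 completed stack ops respect real time; none is legal
sample order op1, op2, op3, op4 stalls at step 3 — op3 pop() → 72 has no legal effect
sample order op1, op3, op2, op4 stalls at step 4 — op4 pop() → 72 has no legal effect

not linearizable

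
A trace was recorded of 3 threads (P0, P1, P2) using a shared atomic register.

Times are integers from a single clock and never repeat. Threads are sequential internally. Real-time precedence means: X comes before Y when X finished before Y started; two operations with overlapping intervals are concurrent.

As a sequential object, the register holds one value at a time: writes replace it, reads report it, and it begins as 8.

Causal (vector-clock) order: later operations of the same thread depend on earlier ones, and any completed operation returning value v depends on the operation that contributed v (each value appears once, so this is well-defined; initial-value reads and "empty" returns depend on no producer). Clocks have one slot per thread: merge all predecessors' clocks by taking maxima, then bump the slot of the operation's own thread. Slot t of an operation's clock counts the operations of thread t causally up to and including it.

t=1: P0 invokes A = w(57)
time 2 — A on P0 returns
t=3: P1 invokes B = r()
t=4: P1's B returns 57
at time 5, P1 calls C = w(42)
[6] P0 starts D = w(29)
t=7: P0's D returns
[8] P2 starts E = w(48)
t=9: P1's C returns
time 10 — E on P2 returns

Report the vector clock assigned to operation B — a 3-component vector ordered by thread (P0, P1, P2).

(1, 1, 0)

E (invocation 8): nothing precedes it; P2's component alone gives (0, 0, 1)
A (invocation 1): nothing precedes it; P0's component alone gives (1, 0, 0)
merge at B (invoked 3): VC(A)=(1, 0, 0), own-thread bump on P1 → (1, 1, 0)
merge at D (invoked 6): VC(A)=(1, 0, 0), own-thread bump on P0 → (2, 0, 0)
merge at C (invoked 5): VC(B)=(1, 1, 0), own-thread bump on P1 → (1, 2, 0)
target: VC(B) = (1, 1, 0)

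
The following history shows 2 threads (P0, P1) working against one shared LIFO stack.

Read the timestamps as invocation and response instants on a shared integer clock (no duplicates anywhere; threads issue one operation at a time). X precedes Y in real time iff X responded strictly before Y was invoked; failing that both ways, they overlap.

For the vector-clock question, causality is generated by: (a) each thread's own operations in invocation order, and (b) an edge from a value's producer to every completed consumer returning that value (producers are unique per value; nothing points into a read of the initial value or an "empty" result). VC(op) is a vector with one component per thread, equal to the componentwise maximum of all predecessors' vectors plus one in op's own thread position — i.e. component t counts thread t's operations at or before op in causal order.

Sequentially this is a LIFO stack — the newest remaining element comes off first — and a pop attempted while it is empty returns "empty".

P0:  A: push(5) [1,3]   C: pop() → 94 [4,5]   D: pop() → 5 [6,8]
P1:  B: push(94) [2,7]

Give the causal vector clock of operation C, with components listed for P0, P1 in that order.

(2, 1)

VC(B, invoked at 2): no causal predecessors; +1 on P1 → (0, 1)
VC(A, invoked at 1): no causal predecessors; +1 on P0 → (1, 0)
merge at C (invoked 4): VC(A)=(1, 0), VC(B)=(0, 1), own-thread bump on P0 → (2, 1)
merge at D (invoked 6): VC(A)=(1, 0), VC(C)=(2, 1), own-thread bump on P0 → (3, 1)
target: VC(C) = (2, 1)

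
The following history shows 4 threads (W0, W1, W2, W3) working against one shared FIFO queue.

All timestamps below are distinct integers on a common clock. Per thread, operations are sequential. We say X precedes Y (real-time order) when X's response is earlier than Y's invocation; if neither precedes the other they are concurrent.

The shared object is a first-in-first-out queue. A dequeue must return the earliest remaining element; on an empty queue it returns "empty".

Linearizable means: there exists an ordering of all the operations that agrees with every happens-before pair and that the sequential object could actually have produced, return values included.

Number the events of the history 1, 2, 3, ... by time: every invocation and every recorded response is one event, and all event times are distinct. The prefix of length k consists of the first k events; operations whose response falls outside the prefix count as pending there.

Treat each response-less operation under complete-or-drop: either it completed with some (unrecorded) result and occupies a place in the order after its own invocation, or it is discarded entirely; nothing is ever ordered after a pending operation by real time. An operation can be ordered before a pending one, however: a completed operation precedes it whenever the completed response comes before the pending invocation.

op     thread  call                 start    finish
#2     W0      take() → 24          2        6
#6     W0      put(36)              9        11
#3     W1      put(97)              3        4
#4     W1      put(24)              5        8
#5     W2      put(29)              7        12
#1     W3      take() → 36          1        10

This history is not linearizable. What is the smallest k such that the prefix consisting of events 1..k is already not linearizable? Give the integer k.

10

a valid linearization of events 1..9 exists, for instance #3, #1, #4, #2:
1. #3 put(97), leaving queue <97>
2. #1 take() (pending, included), leaving queue <>
3. #4 put(24), leaving queue <24>
4. #2 take() → 24, leaving queue <>
event 10 — #1's response, time 10 — after it, nothing linearizes
including or dropping the 2 pending operations (#5, #6) in any combination fails
take #1, #2, #3, #4 (pending dropped): step 1 already fails, because #1 take() → 36 cannot occur there
take #1, #3, #2, #4 (pending dropped): step 1 already fails, because #1 take() → 36 cannot occur there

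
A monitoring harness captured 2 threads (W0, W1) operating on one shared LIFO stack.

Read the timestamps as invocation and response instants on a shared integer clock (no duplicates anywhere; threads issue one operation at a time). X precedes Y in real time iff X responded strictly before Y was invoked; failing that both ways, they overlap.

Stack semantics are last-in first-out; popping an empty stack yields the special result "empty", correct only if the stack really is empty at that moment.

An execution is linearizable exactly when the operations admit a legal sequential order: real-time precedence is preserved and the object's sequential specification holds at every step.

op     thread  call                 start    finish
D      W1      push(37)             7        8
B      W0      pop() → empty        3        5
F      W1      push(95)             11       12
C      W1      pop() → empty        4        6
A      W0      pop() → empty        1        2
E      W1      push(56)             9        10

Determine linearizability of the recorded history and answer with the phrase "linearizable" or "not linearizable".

one valid linearization: A, B, C, D, E, F
step 1: A pop() → empty — stack <>
step 2: B pop() → empty — stack <>
step 3: C pop() → empty — stack <>
step 4: D push(37) — stack <37>
step 5: E push(56) — stack <37,56>
step 6: F push(95) — stack <37,56,95>

linearizable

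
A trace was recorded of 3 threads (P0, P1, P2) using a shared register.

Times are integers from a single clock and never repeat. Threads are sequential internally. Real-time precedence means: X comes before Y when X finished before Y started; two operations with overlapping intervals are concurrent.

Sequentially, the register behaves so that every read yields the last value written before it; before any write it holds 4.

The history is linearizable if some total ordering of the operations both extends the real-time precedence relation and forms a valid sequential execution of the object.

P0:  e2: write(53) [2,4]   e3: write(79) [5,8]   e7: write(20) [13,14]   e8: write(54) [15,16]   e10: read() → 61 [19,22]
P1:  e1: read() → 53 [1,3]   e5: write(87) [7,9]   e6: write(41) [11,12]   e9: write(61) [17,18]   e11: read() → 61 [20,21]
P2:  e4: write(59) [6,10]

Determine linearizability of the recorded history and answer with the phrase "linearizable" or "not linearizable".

a witness: e2, e1, e3, e4, e5, e6, e7, e8, e9, e10, e11
step 1: e2 write(53) — value 53
step 2: e1 read() → 53 — value 53
step 3: e3 write(79) — value 79
step 4: e4 write(59) — value 59
step 5: e5 write(87) — value 87
step 6: e6 write(41) — value 41
step 7: e7 write(20) — value 20
step 8: e8 write(54) — value 54
step 9: e9 write(61) — value 61
step 10: e10 read() → 61 — value 61
step 11: e11 read() → 61 — value 61

linearizable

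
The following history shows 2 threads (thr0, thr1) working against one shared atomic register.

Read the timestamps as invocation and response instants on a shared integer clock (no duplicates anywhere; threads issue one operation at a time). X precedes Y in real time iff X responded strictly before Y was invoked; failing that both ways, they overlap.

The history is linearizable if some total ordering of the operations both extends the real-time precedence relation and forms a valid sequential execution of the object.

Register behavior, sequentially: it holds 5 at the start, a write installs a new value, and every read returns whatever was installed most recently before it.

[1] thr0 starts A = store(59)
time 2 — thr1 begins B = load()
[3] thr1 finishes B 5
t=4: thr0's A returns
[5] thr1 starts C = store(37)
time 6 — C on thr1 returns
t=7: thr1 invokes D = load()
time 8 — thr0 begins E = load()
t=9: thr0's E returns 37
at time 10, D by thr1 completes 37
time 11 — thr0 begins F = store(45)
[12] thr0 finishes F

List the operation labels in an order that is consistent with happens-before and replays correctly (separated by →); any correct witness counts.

B → A → C → D → E → F

1. B load() → 5, leaving value 5
2. A store(59), leaving value 59
3. C store(37), leaving value 37
4. D load() → 37, leaving value 37
5. E load() → 37, leaving value 37
6. F store(45), leaving value 45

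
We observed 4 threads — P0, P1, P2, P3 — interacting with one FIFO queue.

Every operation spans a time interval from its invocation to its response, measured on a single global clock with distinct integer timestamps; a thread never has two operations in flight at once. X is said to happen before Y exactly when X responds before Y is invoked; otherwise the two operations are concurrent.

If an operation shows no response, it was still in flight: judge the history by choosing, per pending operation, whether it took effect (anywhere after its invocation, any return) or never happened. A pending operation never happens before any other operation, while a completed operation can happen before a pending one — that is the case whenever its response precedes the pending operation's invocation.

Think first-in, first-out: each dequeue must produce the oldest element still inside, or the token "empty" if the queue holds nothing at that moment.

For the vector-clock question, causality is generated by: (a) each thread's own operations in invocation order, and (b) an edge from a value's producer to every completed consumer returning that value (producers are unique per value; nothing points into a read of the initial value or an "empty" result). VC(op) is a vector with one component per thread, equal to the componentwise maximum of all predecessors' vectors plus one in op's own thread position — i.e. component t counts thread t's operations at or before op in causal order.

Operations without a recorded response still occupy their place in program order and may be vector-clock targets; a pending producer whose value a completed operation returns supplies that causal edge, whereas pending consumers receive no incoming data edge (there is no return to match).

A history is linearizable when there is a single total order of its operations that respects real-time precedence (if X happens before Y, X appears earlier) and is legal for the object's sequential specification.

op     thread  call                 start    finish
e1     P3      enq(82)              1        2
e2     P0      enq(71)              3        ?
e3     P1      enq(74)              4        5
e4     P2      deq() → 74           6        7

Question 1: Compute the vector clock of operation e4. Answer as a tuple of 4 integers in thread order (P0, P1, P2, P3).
Answer: (0, 1, 1, 0)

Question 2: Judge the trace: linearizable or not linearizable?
events 1..6 are fine; event 7 — the response of e4 at time 7 — makes the prefix non-linearizable
exactly one order of the 3 completed ops respects real time; the FIFO queue replay fails
completion choices over the 1 pending operation (e2) were checked; none helps
for example e1, e3, e4 (pending dropped) fails at step 3: e4 deq() → 74 is not legal there

not linearizable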